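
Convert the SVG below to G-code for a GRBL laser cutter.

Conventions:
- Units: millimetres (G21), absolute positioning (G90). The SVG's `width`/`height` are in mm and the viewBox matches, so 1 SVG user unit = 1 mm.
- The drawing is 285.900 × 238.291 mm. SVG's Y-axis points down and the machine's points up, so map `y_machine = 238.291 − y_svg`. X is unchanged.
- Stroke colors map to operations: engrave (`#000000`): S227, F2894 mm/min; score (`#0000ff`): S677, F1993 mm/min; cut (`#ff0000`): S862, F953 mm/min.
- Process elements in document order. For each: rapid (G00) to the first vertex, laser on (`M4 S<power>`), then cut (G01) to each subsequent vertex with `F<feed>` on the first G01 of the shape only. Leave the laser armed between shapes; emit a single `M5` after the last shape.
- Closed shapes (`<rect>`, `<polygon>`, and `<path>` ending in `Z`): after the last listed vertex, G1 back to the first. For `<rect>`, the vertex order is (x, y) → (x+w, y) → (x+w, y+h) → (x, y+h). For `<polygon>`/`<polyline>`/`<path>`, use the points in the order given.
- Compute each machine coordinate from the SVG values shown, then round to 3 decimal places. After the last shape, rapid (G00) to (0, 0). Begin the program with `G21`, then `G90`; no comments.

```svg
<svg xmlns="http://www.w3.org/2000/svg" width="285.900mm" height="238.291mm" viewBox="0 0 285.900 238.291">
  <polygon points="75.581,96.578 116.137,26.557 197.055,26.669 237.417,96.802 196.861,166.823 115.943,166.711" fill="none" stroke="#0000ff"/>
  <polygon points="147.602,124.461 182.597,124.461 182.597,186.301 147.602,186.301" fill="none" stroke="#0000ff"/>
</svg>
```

G21
G90
G00 X75.581 Y141.713
M4 S677
G01 X116.137 Y211.734 F1993
G01 X197.055 Y211.622
G01 X237.417 Y141.489
G01 X196.861 Y71.468
G01 X115.943 Y71.580
G01 X75.581 Y141.713
G00 X147.602 Y113.830
M4 S677
G01 X182.597 Y113.830 F1993
G01 X182.597 Y51.990
G01 X147.602 Y51.990
G01 X147.602 Y113.830
M5
G00 X0.000 Y0.000

1 u = 1 mm; y_m = 238.291 − y.

[1] `<polygon>` regular polygon, #0000ff→score S677 F1993: (75.581,141.713) → (116.137,211.734) → (197.055,211.622) → (237.417,141.489) → (196.861,71.468) → (115.943,71.580) → (75.581,141.713) (closed)

[2] `<polygon>` rectangle, #0000ff→score S677 F1993: (147.602,113.830) → (182.597,113.830) → (182.597,51.990) → (147.602,51.990) → (147.602,113.830) (closed)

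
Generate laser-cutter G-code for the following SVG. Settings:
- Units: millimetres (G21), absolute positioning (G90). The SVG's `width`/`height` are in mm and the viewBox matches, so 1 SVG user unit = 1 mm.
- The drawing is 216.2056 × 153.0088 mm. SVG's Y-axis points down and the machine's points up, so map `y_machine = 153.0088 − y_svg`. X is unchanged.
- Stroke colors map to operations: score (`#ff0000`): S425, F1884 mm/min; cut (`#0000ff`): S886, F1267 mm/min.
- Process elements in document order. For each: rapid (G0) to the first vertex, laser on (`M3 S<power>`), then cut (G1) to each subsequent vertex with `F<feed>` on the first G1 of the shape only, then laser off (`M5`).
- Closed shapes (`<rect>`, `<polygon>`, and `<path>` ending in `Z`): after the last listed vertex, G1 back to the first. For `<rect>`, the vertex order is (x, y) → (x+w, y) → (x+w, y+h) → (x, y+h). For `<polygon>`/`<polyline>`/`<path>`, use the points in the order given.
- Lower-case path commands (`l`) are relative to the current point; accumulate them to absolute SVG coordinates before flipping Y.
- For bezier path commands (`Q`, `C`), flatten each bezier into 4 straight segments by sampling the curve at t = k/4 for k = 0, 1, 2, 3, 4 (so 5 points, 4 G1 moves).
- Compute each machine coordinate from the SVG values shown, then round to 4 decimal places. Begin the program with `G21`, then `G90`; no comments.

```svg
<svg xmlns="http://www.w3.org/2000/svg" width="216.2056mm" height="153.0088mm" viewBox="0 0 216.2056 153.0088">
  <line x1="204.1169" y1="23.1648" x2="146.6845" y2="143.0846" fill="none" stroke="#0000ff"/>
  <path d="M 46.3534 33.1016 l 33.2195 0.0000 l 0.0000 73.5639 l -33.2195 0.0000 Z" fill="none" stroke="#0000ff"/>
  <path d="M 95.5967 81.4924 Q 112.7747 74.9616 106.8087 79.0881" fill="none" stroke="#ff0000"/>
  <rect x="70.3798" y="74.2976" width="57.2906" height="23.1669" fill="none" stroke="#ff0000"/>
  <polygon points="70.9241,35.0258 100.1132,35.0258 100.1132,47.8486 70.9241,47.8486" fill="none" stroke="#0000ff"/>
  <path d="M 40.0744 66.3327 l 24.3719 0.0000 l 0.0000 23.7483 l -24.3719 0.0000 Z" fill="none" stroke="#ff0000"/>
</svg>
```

G21
G90
G0 X204.1169 Y129.8440
M3 S886
G1 X146.6845 Y9.9242 F1267
M5
G0 X46.3534 Y119.9072
M3 S886
G1 X79.5729 Y119.9072 F1267
G1 X79.5729 Y46.3433
G1 X46.3534 Y46.3433
G1 X46.3534 Y119.9072
M5
G0 X95.5967 Y71.5164
M3 S425
G1 X102.7392 Y74.1157 F1884
G1 X106.9887 Y75.3829
G1 X108.3452 Y75.3179
G1 X106.8087 Y73.9207
M5
G0 X70.3798 Y78.7112
M3 S425
G1 X127.6704 Y78.7112 F1884
G1 X127.6704 Y55.5443
G1 X70.3798 Y55.5443
G1 X70.3798 Y78.7112
M5
G0 X70.9241 Y117.9830
M3 S886
G1 X100.1132 Y117.9830 F1267
G1 X100.1132 Y105.1602
G1 X70.9241 Y105.1602
G1 X70.9241 Y117.9830
M5
G0 X40.0744 Y86.6761
M3 S425
G1 X64.4463 Y86.6761 F1884
G1 X64.4463 Y62.9278
G1 X40.0744 Y62.9278
G1 X40.0744 Y86.6761
M5

viewBox `0 0 216.2056 153.0088` with mm width/height → 1 unit = 1 mm. Flip: y_m = 153.0088 − y_svg.

**Shape 1** — `<line>` line segment, stroke `#0000ff` → cut (S886, F1267). Machine vertices: (204.1169,129.8440) → (146.6845,9.9242). Open path.

**Shape 2** — `<path>` rectangle, stroke `#0000ff` → cut (S886, F1267). Machine vertices: (46.3534,119.9072) → (79.5729,119.9072) → (79.5729,46.3433) → (46.3534,46.3433) → (46.3534,119.9072). Closed: final G1 returns to the first vertex.

**Shape 3** — `<path>` quadratic bezier, stroke `#ff0000` → score (S425, F1884). Control points (SVG): P0=(95.5967,81.4924), P1=(112.7747,74.9616), P2=(106.8087,79.0881); sampled at t=k/4. Machine vertices: (95.5967,71.5164) → (102.7392,74.1157) → (106.9887,75.3829) → (108.3452,75.3179) → (106.8087,73.9207). Open path.

**Shape 4** — `<rect>` rectangle, stroke `#ff0000` → score (S425, F1884). Machine vertices: (70.3798,78.7112) → (127.6704,78.7112) → (127.6704,55.5443) → (70.3798,55.5443) → (70.3798,78.7112). Closed: final G1 returns to the first vertex.

**Shape 5** — `<polygon>` rectangle, stroke `#0000ff` → cut (S886, F1267). Machine vertices: (70.9241,117.9830) → (100.1132,117.9830) → (100.1132,105.1602) → (70.9241,105.1602) → (70.9241,117.9830). Closed: final G1 returns to the first vertex.

**Shape 6** — `<path>` rectangle, stroke `#ff0000` → score (S425, F1884). Machine vertices: (40.0744,86.6761) → (64.4463,86.6761) → (64.4463,62.9278) → (40.0744,62.9278) → (40.0744,86.6761). Closed: final G1 returns to the first vertex.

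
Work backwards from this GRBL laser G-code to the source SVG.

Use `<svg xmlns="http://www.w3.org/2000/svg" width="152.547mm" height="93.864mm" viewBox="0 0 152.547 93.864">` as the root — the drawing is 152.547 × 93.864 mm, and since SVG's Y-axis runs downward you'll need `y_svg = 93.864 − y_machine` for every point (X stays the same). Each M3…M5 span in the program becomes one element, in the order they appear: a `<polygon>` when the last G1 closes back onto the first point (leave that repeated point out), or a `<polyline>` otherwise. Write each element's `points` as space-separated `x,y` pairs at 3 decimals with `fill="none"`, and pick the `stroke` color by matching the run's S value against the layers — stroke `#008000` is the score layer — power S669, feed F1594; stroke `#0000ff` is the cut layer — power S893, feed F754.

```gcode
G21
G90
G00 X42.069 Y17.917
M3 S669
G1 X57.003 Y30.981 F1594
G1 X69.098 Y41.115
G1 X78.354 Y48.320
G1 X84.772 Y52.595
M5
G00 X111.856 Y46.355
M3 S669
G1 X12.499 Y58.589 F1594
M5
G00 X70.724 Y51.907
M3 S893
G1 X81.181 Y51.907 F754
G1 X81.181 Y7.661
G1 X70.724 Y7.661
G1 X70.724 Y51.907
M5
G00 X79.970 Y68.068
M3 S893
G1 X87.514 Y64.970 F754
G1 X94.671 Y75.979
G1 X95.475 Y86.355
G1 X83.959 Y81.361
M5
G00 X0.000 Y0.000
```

Machine Y-up, SVG Y-down with viewBox height 93.864, so y_svg = 93.864 − y_machine; X carries over.

Run 1: the run's S669 means `#008000` (score). The run is open, so emit a `<polyline>` with points (Y-flipped): 42.069,75.947 57.003,62.883 69.098,52.749 78.354,45.544 84.772,41.269.

Run 2: the run's S669 means `#008000` (score). The run is open, so emit a `<polyline>` with points (Y-flipped): 111.856,47.509 12.499,35.275.

Run 3: S893 ⇒ cut layer `#0000ff`. The run returns to its start, so emit a `<polygon>` with points (Y-flipped): 70.724,41.957 81.181,41.957 81.181,86.203 70.724,86.203.

Run 4: the run's S893 means `#0000ff` (cut). The run is open, so emit a `<polyline>` with points (Y-flipped): 79.970,25.796 87.514,28.894 94.671,17.885 95.475,7.509 83.959,12.503.

<svg xmlns="http://www.w3.org/2000/svg" width="152.547mm" height="93.864mm" viewBox="0 0 152.547 93.864">
  <polyline points="42.069,75.947 57.003,62.883 69.098,52.749 78.354,45.544 84.772,41.269" fill="none" stroke="#008000"/>
  <polyline points="111.856,47.509 12.499,35.275" fill="none" stroke="#008000"/>
  <polygon points="70.724,41.957 81.181,41.957 81.181,86.203 70.724,86.203" fill="none" stroke="#0000ff"/>
  <polyline points="79.970,25.796 87.514,28.894 94.671,17.885 95.475,7.509 83.959,12.503" fill="none" stroke="#0000ff"/>
</svg>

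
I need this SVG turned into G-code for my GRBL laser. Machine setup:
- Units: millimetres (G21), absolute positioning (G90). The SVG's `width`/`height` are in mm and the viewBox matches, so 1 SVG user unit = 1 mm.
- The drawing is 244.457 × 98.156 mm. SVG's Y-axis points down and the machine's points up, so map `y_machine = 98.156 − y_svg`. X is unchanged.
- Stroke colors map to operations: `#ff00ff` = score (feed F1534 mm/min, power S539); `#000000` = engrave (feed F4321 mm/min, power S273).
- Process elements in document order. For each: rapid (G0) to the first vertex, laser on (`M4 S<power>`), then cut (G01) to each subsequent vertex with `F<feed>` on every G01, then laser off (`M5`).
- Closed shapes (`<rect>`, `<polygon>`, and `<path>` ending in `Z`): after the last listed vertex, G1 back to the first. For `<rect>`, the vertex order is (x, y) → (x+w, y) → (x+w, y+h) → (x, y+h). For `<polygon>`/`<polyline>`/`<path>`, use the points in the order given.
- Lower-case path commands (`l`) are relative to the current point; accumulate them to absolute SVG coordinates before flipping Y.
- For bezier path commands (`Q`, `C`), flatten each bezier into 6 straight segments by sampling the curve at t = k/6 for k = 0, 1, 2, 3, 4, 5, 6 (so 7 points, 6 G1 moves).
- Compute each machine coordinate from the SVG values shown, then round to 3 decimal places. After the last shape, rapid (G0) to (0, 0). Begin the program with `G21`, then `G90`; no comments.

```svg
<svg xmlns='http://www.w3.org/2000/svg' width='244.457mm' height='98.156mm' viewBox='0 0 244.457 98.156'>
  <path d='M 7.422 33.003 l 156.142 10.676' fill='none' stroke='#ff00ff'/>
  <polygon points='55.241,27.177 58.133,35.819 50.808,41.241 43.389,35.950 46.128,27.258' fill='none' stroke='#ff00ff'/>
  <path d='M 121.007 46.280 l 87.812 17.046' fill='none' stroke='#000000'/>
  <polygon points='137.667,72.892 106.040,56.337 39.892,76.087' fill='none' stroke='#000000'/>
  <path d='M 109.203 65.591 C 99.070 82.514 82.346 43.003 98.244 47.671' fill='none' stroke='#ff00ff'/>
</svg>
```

viewBox `0 0 244.457 98.156` with mm width/height → 1 unit = 1 mm. Flip: y_m = 98.156 − y_svg.

**Shape 1** — `<path>` line segment, stroke `#ff00ff` → score (S539, F1534). Machine vertices: (7.422,65.153) → (163.564,54.477). Open path.

**Shape 2** — `<polygon>` regular polygon, stroke `#ff00ff` → score (S539, F1534). Machine vertices: (55.241,70.979) → (58.133,62.337) → (50.808,56.915) → (43.389,62.206) → (46.128,70.898) → (55.241,70.979). Closed: final G1 returns to the first vertex.

**Shape 3** — `<path>` line segment, stroke `#000000` → engrave (S273, F4321). Machine vertices: (121.007,51.876) → (208.819,34.830). Open path.

**Shape 4** — `<polygon>` closed polygon, stroke `#000000` → engrave (S273, F4321). Machine vertices: (137.667,25.264) → (106.040,41.819) → (39.892,22.069) → (137.667,25.264). Closed: final G1 returns to the first vertex.

**Shape 5** — `<path>` cubic bezier, stroke `#ff00ff` → score (S539, F1534). Control points (SVG): P0=(109.203,65.591), P1=(99.070,82.514), P2=(82.346,43.003), P3=(98.244,47.671); sampled at t=k/6. Machine vertices: (109.203,32.565) → (103.769,28.341) → (98.325,30.727) → (93.962,36.929) → (91.768,44.153) → (92.832,49.603) → (98.244,50.485). Open path.

G21
G90
G0 X7.422 Y65.153
M4 S539
G01 X163.564 Y54.477 F1534
M5
G0 X55.241 Y70.979
M4 S539
G01 X58.133 Y62.337 F1534
G01 X50.808 Y56.915 F1534
G01 X43.389 Y62.206 F1534
G01 X46.128 Y70.898 F1534
G01 X55.241 Y70.979 F1534
M5
G0 X121.007 Y51.876
M4 S273
G01 X208.819 Y34.830 F4321
M5
G0 X137.667 Y25.264
M4 S273
G01 X106.040 Y41.819 F4321
G01 X39.892 Y22.069 F4321
G01 X137.667 Y25.264 F4321
M5
G0 X109.203 Y32.565
M4 S539
G01 X103.769 Y28.341 F1534
G01 X98.325 Y30.727 F1534
G01 X93.962 Y36.929 F1534
G01 X91.768 Y44.153 F1534
G01 X92.832 Y49.603 F1534
G01 X98.244 Y50.485 F1534
M5
G0 X0.000 Y0.000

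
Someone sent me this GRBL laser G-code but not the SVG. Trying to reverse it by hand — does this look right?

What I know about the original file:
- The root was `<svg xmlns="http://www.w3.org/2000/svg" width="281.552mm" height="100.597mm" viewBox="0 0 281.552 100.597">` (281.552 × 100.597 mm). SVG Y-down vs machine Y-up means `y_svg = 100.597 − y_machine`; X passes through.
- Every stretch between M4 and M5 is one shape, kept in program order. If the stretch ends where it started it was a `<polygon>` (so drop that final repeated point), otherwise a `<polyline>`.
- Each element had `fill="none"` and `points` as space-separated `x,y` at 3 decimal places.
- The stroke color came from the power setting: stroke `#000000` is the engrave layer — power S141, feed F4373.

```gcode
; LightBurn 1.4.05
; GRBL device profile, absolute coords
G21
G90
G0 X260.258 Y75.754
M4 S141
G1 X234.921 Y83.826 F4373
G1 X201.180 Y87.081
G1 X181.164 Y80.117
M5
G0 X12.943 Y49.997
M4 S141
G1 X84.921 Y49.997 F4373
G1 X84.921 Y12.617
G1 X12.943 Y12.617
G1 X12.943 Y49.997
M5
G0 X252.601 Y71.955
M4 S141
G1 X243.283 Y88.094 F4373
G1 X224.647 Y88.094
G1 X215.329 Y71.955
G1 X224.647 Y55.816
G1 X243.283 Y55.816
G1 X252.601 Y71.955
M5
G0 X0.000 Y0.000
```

Machine Y-up, SVG Y-down with viewBox height 100.597, so y_svg = 100.597 − y_machine; X carries over. Every run uses S141, so all elements get stroke `#000000` (engrave).

Run 1: The run is open, so emit a `<polyline>` with points (Y-flipped): 260.258,24.843 234.921,16.771 201.180,13.516 181.164,20.480.

Run 2: The run returns to its start, so emit a `<polygon>` with points (Y-flipped): 12.943,50.600 84.921,50.600 84.921,87.980 12.943,87.980.

Run 3: The run returns to its start, so emit a `<polygon>` with points (Y-flipped): 252.601,28.642 243.283,12.503 224.647,12.503 215.329,28.642 224.647,44.781 243.283,44.781.

<svg xmlns="http://www.w3.org/2000/svg" width="281.552mm" height="100.597mm" viewBox="0 0 281.552 100.597">
  <polyline points="260.258,24.843 234.921,16.771 201.180,13.516 181.164,20.480" fill="none" stroke="#000000"/>
  <polygon points="12.943,50.600 84.921,50.600 84.921,87.980 12.943,87.980" fill="none" stroke="#000000"/>
  <polygon points="252.601,28.642 243.283,12.503 224.647,12.503 215.329,28.642 224.647,44.781 243.283,44.781" fill="none" stroke="#000000"/>
</svg>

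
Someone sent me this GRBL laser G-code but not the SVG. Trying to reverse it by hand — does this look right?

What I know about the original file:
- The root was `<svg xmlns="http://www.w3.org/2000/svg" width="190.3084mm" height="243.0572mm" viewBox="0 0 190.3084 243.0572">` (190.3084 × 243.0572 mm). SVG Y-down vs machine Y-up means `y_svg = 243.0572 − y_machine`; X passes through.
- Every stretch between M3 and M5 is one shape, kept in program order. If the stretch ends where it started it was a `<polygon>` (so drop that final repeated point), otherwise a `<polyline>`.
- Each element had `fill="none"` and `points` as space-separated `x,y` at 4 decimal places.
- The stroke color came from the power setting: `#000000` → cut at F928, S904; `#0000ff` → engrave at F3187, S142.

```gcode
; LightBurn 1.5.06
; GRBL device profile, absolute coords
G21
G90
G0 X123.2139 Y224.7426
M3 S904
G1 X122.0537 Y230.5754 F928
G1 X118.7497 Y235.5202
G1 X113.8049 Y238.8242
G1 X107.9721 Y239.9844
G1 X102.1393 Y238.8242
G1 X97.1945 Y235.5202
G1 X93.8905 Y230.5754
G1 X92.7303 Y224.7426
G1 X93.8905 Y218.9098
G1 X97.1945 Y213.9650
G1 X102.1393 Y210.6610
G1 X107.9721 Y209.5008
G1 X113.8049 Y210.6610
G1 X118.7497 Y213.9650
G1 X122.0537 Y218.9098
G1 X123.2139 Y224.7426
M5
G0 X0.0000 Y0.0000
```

<svg xmlns="http://www.w3.org/2000/svg" width="190.3084mm" height="243.0572mm" viewBox="0 0 190.3084 243.0572">
  <polygon points="123.2139,18.3146 122.0537,12.4818 118.7497,7.5370 113.8049,4.2330 107.9721,3.0728 102.1393,4.2330 97.1945,7.5370 93.8905,12.4818 92.7303,18.3146 93.8905,24.1474 97.1945,29.0922 102.1393,32.3962 107.9721,33.5564 113.8049,32.3962 118.7497,29.0922 122.0537,24.1474" fill="none" stroke="#000000"/>
</svg>

y_svg = 243.0572 − y_m. Every run uses S904, so all elements get stroke `#000000` (cut).

[1] closed run; points: 123.2139,18.3146 122.0537,12.4818 118.7497,7.5370 113.8049,4.2330 107.9721,3.0728 102.1393,4.2330 97.1945,7.5370 93.8905,12.4818 92.7303,18.3146 93.8905,24.1474 97.1945,29.0922 102.1393,32.3962 107.9721,33.5564 113.8049,32.3962 118.7497,29.0922 122.0537,24.1474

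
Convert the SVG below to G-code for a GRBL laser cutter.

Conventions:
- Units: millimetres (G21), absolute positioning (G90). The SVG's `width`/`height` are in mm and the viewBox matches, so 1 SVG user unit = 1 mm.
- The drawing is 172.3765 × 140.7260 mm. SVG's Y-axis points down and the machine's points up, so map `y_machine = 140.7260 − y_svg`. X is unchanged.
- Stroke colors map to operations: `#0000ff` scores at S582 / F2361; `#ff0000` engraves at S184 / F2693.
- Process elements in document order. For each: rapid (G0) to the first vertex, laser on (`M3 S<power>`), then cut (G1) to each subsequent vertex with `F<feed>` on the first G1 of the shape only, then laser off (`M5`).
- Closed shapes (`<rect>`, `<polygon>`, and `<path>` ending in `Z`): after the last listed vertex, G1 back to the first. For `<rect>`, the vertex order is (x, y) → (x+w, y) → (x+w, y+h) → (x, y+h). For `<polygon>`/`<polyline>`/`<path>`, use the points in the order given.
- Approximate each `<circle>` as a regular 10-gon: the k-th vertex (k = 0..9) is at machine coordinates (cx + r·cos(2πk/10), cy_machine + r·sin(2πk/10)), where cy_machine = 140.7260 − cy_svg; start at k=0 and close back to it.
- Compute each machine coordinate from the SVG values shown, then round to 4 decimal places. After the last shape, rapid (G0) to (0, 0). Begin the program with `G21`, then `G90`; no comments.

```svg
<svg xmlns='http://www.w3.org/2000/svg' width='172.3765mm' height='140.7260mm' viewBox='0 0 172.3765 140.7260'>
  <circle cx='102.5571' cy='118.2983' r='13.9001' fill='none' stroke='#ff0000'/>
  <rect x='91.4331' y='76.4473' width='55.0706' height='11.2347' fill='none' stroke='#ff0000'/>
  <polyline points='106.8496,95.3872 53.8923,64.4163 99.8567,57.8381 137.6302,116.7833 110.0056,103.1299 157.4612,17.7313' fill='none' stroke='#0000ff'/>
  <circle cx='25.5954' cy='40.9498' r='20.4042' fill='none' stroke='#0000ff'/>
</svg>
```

1 u = 1 mm; y_m = 140.7260 − y.

[1] `<circle>` circle, #ff0000→engrave S184 F2693: (116.4572,22.4277) → (113.8025,30.5980) → (106.8525,35.6475) → (98.2617,35.6475) → (91.3117,30.5980) → (88.6570,22.4277) → (91.3117,14.2574) → (98.2617,9.2079) → (106.8525,9.2079) → (113.8025,14.2574) → (116.4572,22.4277) (closed)

[2] `<rect>` rectangle, #ff0000→engrave S184 F2693: (91.4331,64.2787) → (146.5037,64.2787) → (146.5037,53.0440) → (91.4331,53.0440) → (91.4331,64.2787) (closed)

[3] `<polyline>` open polyline, #0000ff→score S582 F2361: (106.8496,45.3388) → (53.8923,76.3097) → (99.8567,82.8879) → (137.6302,23.9427) → (110.0056,37.5961) → (157.4612,122.9947)

[4] `<circle>` circle, #0000ff→score S582 F2361: (45.9996,99.7762) → (42.1027,111.7695) → (31.9006,119.1817) → (19.2902,119.1817) → (9.0881,111.7695) → (5.1912,99.7762) → (9.0881,87.7829) → (19.2902,80.3707) → (31.9006,80.3707) → (42.1027,87.7829) → (45.9996,99.7762) (closed)

G21
G90
G0 X116.4572 Y22.4277
M3 S184
G1 X113.8025 Y30.5980 F2693
G1 X106.8525 Y35.6475
G1 X98.2617 Y35.6475
G1 X91.3117 Y30.5980
G1 X88.6570 Y22.4277
G1 X91.3117 Y14.2574
G1 X98.2617 Y9.2079
G1 X106.8525 Y9.2079
G1 X113.8025 Y14.2574
G1 X116.4572 Y22.4277
M5
G0 X91.4331 Y64.2787
M3 S184
G1 X146.5037 Y64.2787 F2693
G1 X146.5037 Y53.0440
G1 X91.4331 Y53.0440
G1 X91.4331 Y64.2787
M5
G0 X106.8496 Y45.3388
M3 S582
G1 X53.8923 Y76.3097 F2361
G1 X99.8567 Y82.8879
G1 X137.6302 Y23.9427
G1 X110.0056 Y37.5961
G1 X157.4612 Y122.9947
M5
G0 X45.9996 Y99.7762
M3 S582
G1 X42.1027 Y111.7695 F2361
G1 X31.9006 Y119.1817
G1 X19.2902 Y119.1817
G1 X9.0881 Y111.7695
G1 X5.1912 Y99.7762
G1 X9.0881 Y87.7829
G1 X19.2902 Y80.3707
G1 X31.9006 Y80.3707
G1 X42.1027 Y87.7829
G1 X45.9996 Y99.7762
M5
G0 X0.0000 Y0.0000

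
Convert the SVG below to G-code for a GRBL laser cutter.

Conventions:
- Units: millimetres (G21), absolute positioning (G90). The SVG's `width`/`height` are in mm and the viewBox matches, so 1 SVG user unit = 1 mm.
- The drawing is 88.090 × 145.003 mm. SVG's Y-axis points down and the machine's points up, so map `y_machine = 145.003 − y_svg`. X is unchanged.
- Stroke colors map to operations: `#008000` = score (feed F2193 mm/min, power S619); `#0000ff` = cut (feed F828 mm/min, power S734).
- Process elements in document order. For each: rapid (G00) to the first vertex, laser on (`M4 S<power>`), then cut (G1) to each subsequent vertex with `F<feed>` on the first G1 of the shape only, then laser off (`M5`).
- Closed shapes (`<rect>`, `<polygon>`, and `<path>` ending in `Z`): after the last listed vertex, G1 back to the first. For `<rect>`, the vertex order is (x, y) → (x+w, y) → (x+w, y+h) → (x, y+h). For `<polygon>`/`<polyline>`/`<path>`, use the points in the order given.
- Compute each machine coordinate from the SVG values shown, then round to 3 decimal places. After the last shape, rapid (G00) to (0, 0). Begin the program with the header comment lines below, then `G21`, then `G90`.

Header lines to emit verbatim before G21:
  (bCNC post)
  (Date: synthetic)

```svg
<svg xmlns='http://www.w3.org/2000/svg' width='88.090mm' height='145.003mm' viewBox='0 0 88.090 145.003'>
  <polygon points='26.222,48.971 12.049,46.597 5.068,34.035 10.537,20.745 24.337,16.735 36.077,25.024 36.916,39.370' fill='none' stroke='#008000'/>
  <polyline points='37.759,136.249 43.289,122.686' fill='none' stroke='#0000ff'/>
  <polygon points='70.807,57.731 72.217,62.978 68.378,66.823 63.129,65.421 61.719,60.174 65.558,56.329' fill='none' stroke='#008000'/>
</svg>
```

(bCNC post)
(Date: synthetic)
G21
G90
G00 X26.222 Y96.032
M4 S619
G1 X12.049 Y98.406 F2193
G1 X5.068 Y110.968
G1 X10.537 Y124.258
G1 X24.337 Y128.268
G1 X36.077 Y119.979
G1 X36.916 Y105.633
G1 X26.222 Y96.032
M5
G00 X37.759 Y8.754
M4 S734
G1 X43.289 Y22.317 F828
M5
G00 X70.807 Y87.272
M4 S619
G1 X72.217 Y82.025 F2193
G1 X68.378 Y78.180
G1 X63.129 Y79.582
G1 X61.719 Y84.829
G1 X65.558 Y88.674
G1 X70.807 Y87.272
M5
G00 X0.000 Y0.000

1 u = 1 mm; y_m = 145.003 − y.

[1] `<polygon>` regular polygon, #008000→score S619 F2193: (26.222,96.032) → (12.049,98.406) → (5.068,110.968) → (10.537,124.258) → (24.337,128.268) → (36.077,119.979) → (36.916,105.633) → (26.222,96.032) (closed)

[2] `<polyline>` line segment, #0000ff→cut S734 F828: (37.759,8.754) → (43.289,22.317)

[3] `<polygon>` regular polygon, #008000→score S619 F2193: (70.807,87.272) → (72.217,82.025) → (68.378,78.180) → (63.129,79.582) → (61.719,84.829) → (65.558,88.674) → (70.807,87.272) (closed)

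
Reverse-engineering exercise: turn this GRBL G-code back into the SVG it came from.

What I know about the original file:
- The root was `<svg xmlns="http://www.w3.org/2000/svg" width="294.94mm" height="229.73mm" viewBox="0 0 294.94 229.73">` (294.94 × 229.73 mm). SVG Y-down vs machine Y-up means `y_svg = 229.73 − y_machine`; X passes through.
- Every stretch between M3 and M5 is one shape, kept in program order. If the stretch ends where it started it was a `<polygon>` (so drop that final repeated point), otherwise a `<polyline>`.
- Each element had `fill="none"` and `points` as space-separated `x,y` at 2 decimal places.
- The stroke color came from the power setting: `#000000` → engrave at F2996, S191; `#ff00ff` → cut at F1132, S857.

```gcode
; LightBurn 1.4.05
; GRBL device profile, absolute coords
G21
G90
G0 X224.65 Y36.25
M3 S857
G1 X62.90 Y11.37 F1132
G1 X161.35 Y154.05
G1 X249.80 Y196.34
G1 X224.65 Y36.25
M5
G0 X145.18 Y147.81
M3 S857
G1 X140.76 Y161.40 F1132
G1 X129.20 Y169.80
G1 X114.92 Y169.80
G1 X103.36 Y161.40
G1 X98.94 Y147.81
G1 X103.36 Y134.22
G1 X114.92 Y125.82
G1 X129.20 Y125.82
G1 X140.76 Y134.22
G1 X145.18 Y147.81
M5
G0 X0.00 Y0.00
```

Machine Y-up, SVG Y-down with viewBox height 229.73, so y_svg = 229.73 − y_machine; X carries over. Every run uses S857, so all elements get stroke `#ff00ff` (cut).

Run 1: The run returns to its start, so emit a `<polygon>` with points (Y-flipped): 224.65,193.48 62.90,218.36 161.35,75.68 249.80,33.39.

Run 2: The run returns to its start, so emit a `<polygon>` with points (Y-flipped): 145.18,81.92 140.76,68.33 129.20,59.93 114.92,59.93 103.36,68.33 98.94,81.92 103.36,95.51 114.92,103.91 129.20,103.91 140.76,95.51.

<svg xmlns="http://www.w3.org/2000/svg" width="294.94mm" height="229.73mm" viewBox="0 0 294.94 229.73">
  <polygon points="224.65,193.48 62.90,218.36 161.35,75.68 249.80,33.39" fill="none" stroke="#ff00ff"/>
  <polygon points="145.18,81.92 140.76,68.33 129.20,59.93 114.92,59.93 103.36,68.33 98.94,81.92 103.36,95.51 114.92,103.91 129.20,103.91 140.76,95.51" fill="none" stroke="#ff00ff"/>
</svg>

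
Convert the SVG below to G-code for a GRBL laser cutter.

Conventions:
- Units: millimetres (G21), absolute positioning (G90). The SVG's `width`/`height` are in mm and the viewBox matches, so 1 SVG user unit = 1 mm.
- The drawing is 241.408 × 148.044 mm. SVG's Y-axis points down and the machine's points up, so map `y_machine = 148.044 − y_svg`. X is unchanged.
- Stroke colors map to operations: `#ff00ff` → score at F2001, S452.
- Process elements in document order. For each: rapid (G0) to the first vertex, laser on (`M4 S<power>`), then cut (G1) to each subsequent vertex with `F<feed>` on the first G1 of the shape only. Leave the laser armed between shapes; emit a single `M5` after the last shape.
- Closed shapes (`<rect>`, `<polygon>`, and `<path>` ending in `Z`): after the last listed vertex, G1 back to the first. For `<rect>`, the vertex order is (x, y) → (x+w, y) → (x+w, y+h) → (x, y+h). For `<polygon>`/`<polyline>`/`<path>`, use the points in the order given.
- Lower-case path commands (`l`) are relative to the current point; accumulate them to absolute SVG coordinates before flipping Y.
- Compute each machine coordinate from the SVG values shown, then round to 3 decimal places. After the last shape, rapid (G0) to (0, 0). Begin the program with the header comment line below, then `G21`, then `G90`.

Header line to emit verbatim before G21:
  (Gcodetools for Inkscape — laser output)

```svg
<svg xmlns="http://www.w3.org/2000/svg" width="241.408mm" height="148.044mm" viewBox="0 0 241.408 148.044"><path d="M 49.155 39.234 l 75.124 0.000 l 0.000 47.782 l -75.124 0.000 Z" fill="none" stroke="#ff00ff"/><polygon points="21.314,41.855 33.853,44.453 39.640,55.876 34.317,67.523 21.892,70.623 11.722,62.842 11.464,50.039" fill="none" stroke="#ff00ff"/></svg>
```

(Gcodetools for Inkscape — laser output)
G21
G90
G0 X49.155 Y108.810
M4 S452
G1 X124.279 Y108.810 F2001
G1 X124.279 Y61.028
G1 X49.155 Y61.028
G1 X49.155 Y108.810
G0 X21.314 Y106.189
M4 S452
G1 X33.853 Y103.591 F2001
G1 X39.640 Y92.168
G1 X34.317 Y80.521
G1 X21.892 Y77.421
G1 X11.722 Y85.202
G1 X11.464 Y98.005
G1 X21.314 Y106.189
M5
G0 X0.000 Y0.000

Since the viewBox matches the mm dimensions, user units are millimetres directly. The only transform is the Y-flip y_m = 148.044 − y_svg.

Shape 1 is a rectangle drawn with `<path>`. Its stroke #ff00ff means score at S452, F2001. After flipping Y the toolpath is (49.155,108.810) → (124.279,108.810) → (124.279,61.028) → (49.155,61.028) → (49.155,108.810), returning to the start.

Shape 2 is a regular polygon drawn with `<polygon>`. Its stroke #ff00ff means score at S452, F2001. After flipping Y the toolpath is (21.314,106.189) → (33.853,103.591) → (39.640,92.168) → (34.317,80.521) → (21.892,77.421) → (11.722,85.202) → (11.464,98.005) → (21.314,106.189), returning to the start.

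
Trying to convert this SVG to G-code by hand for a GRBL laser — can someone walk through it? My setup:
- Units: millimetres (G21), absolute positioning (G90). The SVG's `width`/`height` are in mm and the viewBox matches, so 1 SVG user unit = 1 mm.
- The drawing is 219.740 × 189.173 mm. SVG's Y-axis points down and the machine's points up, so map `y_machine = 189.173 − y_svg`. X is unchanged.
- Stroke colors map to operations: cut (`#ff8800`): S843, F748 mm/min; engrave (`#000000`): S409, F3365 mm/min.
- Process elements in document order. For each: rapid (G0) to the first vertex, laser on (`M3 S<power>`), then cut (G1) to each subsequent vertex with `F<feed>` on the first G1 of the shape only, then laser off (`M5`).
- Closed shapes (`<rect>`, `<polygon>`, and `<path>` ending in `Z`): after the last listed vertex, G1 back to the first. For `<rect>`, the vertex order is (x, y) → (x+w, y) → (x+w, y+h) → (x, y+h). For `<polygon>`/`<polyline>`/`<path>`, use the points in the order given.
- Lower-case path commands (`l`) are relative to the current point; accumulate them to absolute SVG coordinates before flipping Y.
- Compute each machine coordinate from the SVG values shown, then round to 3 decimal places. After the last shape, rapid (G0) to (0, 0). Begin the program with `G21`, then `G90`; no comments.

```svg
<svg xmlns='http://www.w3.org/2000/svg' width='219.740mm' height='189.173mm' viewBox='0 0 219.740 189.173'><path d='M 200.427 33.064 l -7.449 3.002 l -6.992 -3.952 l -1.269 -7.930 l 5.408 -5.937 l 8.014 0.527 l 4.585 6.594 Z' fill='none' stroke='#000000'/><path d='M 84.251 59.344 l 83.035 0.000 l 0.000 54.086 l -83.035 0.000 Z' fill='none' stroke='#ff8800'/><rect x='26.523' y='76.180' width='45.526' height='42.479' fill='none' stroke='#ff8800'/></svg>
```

Since the viewBox matches the mm dimensions, user units are millimetres directly. The only transform is the Y-flip y_m = 189.173 − y_svg.

Shape 1 is a regular polygon drawn with `<path>`. Its stroke #000000 means engrave at S409, F3365. After flipping Y the toolpath is (200.427,156.109) → (192.978,153.107) → (185.986,157.059) → (184.717,164.989) → (190.125,170.926) → (198.139,170.399) → (202.724,163.805) → (200.427,156.109), returning to the start.

Shape 2 is a rectangle drawn with `<path>`. Its stroke #ff8800 means cut at S843, F748. After flipping Y the toolpath is (84.251,129.829) → (167.286,129.829) → (167.286,75.743) → (84.251,75.743) → (84.251,129.829), returning to the start.

Shape 3 is a rectangle drawn with `<rect>`. Its stroke #ff8800 means cut at S843, F748. After flipping Y the toolpath is (26.523,112.993) → (72.049,112.993) → (72.049,70.514) → (26.523,70.514) → (26.523,112.993), returning to the start.

G21
G90
G0 X200.427 Y156.109
M3 S409
G1 X192.978 Y153.107 F3365
G1 X185.986 Y157.059
G1 X184.717 Y164.989
G1 X190.125 Y170.926
G1 X198.139 Y170.399
G1 X202.724 Y163.805
G1 X200.427 Y156.109
M5
G0 X84.251 Y129.829
M3 S843
G1 X167.286 Y129.829 F748
G1 X167.286 Y75.743
G1 X84.251 Y75.743
G1 X84.251 Y129.829
M5
G0 X26.523 Y112.993
M3 S843
G1 X72.049 Y112.993 F748
G1 X72.049 Y70.514
G1 X26.523 Y70.514
G1 X26.523 Y112.993
M5
G0 X0.000 Y0.000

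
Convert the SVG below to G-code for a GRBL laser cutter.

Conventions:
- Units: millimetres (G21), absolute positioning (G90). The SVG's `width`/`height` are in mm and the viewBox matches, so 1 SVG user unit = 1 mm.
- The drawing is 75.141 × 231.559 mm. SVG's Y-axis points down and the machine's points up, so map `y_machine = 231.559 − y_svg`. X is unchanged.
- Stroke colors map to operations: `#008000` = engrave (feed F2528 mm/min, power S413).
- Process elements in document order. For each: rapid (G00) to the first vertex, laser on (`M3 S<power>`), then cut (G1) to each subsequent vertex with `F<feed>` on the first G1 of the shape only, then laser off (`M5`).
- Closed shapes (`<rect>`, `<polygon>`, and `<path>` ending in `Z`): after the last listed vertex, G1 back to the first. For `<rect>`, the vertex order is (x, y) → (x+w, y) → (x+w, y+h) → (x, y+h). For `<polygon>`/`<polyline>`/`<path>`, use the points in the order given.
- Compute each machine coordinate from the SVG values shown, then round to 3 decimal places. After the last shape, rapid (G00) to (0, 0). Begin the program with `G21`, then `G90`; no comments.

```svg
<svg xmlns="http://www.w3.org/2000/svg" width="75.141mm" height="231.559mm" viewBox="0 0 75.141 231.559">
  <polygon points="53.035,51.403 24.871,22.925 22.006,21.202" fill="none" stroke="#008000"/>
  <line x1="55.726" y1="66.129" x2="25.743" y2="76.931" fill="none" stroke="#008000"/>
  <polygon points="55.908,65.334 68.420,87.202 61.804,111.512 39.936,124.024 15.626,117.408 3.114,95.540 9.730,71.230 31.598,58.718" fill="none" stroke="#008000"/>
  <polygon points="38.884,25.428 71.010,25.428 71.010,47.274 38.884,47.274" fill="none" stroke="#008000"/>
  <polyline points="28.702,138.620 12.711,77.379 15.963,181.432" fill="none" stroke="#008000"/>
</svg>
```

G21
G90
G00 X53.035 Y180.156
M3 S413
G1 X24.871 Y208.634 F2528
G1 X22.006 Y210.357
G1 X53.035 Y180.156
M5
G00 X55.726 Y165.430
M3 S413
G1 X25.743 Y154.628 F2528
M5
G00 X55.908 Y166.225
M3 S413
G1 X68.420 Y144.357 F2528
G1 X61.804 Y120.047
G1 X39.936 Y107.535
G1 X15.626 Y114.151
G1 X3.114 Y136.019
G1 X9.730 Y160.329
G1 X31.598 Y172.841
G1 X55.908 Y166.225
M5
G00 X38.884 Y206.131
M3 S413
G1 X71.010 Y206.131 F2528
G1 X71.010 Y184.285
G1 X38.884 Y184.285
G1 X38.884 Y206.131
M5
G00 X28.702 Y92.939
M3 S413
G1 X12.711 Y154.180 F2528
G1 X15.963 Y50.127
M5
G00 X0.000 Y0.000

1 u = 1 mm; y_m = 231.559 − y.

[1] `<polygon>` closed polygon, #008000→engrave S413 F2528: (53.035,180.156) → (24.871,208.634) → (22.006,210.357) → (53.035,180.156) (closed)

[2] `<line>` line segment, #008000→engrave S413 F2528: (55.726,165.430) → (25.743,154.628)

[3] `<polygon>` regular polygon, #008000→engrave S413 F2528: (55.908,166.225) → (68.420,144.357) → (61.804,120.047) → (39.936,107.535) → (15.626,114.151) → (3.114,136.019) → (9.730,160.329) → (31.598,172.841) → (55.908,166.225) (closed)

[4] `<polygon>` rectangle, #008000→engrave S413 F2528: (38.884,206.131) → (71.010,206.131) → (71.010,184.285) → (38.884,184.285) → (38.884,206.131) (closed)

[5] `<polyline>` open polyline, #008000→engrave S413 F2528: (28.702,92.939) → (12.711,154.180) → (15.963,50.127)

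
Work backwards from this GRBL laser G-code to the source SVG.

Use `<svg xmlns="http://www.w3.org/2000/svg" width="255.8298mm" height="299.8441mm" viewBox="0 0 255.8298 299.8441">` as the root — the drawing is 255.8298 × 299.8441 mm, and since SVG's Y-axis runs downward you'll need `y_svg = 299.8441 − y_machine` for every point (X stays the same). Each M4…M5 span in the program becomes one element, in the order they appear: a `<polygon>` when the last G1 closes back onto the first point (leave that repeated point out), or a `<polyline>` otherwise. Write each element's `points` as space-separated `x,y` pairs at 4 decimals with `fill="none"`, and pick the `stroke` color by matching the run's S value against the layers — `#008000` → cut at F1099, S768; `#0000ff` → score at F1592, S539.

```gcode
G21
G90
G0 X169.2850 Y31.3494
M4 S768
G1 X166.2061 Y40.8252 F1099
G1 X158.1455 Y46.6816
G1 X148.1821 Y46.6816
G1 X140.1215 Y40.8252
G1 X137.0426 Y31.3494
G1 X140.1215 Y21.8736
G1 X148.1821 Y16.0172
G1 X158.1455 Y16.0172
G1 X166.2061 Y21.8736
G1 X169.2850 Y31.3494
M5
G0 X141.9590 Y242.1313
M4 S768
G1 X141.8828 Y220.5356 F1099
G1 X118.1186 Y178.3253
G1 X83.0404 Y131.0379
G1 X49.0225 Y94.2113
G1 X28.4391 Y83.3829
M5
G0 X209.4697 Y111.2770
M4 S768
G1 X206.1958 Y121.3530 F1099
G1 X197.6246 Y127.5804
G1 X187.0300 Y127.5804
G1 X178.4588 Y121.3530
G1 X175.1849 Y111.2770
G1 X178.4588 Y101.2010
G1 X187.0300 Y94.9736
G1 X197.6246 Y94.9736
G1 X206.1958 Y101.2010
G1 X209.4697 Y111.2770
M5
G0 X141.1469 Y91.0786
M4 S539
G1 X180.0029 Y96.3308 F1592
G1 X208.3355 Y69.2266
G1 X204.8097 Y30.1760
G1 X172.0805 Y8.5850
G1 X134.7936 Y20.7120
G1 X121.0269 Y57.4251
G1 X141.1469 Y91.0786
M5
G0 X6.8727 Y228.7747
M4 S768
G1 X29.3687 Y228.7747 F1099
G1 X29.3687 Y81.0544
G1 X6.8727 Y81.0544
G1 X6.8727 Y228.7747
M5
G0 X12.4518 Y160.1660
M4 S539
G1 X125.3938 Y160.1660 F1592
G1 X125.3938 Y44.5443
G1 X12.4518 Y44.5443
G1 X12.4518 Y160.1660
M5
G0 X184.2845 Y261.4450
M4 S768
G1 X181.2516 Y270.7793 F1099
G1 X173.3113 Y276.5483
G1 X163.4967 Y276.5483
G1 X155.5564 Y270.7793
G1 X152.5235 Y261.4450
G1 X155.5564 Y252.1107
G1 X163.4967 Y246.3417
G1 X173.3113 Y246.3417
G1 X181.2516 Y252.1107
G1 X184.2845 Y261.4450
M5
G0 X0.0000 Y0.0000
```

Each laser-on run becomes one SVG element. Flip Y back into SVG space with y_svg = 299.8441 − y_machine.

Run 1: the run's S768 means `#008000` (cut). The run returns to its start, so emit a `<polygon>` with points (Y-flipped): 169.2850,268.4947 166.2061,259.0189 158.1455,253.1625 148.1821,253.1625 140.1215,259.0189 137.0426,268.4947 140.1215,277.9705 148.1821,283.8269 158.1455,283.8269 166.2061,277.9705.

Run 2: S768 ⇒ cut layer `#008000`. The run is open, so emit a `<polyline>` with points (Y-flipped): 141.9590,57.7128 141.8828,79.3085 118.1186,121.5188 83.0404,168.8062 49.0225,205.6328 28.4391,216.4612.

Run 3: the run's S768 means `#008000` (cut). The run returns to its start, so emit a `<polygon>` with points (Y-flipped): 209.4697,188.5671 206.1958,178.4911 197.6246,172.2637 187.0300,172.2637 178.4588,178.4911 175.1849,188.5671 178.4588,198.6431 187.0300,204.8705 197.6246,204.8705 206.1958,198.6431.

Run 4: the run's S539 means `#0000ff` (score). The run returns to its start, so emit a `<polygon>` with points (Y-flipped): 141.1469,208.7655 180.0029,203.5133 208.3355,230.6175 204.8097,269.6681 172.0805,291.2591 134.7936,279.1321 121.0269,242.4190.

Run 5: the run's S768 means `#008000` (cut). The run returns to its start, so emit a `<polygon>` with points (Y-flipped): 6.8727,71.0694 29.3687,71.0694 29.3687,218.7897 6.8727,218.7897.

Run 6: S539 ⇒ score layer `#0000ff`. The run returns to its start, so emit a `<polygon>` with points (Y-flipped): 12.4518,139.6781 125.3938,139.6781 125.3938,255.2998 12.4518,255.2998.

Run 7: the run's S768 means `#008000` (cut). The run returns to its start, so emit a `<polygon>` with points (Y-flipped): 184.2845,38.3991 181.2516,29.0648 173.3113,23.2958 163.4967,23.2958 155.5564,29.0648 152.5235,38.3991 155.5564,47.7334 163.4967,53.5024 173.3113,53.5024 181.2516,47.7334.

<svg xmlns="http://www.w3.org/2000/svg" width="255.8298mm" height="299.8441mm" viewBox="0 0 255.8298 299.8441">
  <polygon points="169.2850,268.4947 166.2061,259.0189 158.1455,253.1625 148.1821,253.1625 140.1215,259.0189 137.0426,268.4947 140.1215,277.9705 148.1821,283.8269 158.1455,283.8269 166.2061,277.9705" fill="none" stroke="#008000"/>
  <polyline points="141.9590,57.7128 141.8828,79.3085 118.1186,121.5188 83.0404,168.8062 49.0225,205.6328 28.4391,216.4612" fill="none" stroke="#008000"/>
  <polygon points="209.4697,188.5671 206.1958,178.4911 197.6246,172.2637 187.0300,172.2637 178.4588,178.4911 175.1849,188.5671 178.4588,198.6431 187.0300,204.8705 197.6246,204.8705 206.1958,198.6431" fill="none" stroke="#008000"/>
  <polygon points="141.1469,208.7655 180.0029,203.5133 208.3355,230.6175 204.8097,269.6681 172.0805,291.2591 134.7936,279.1321 121.0269,242.4190" fill="none" stroke="#0000ff"/>
  <polygon points="6.8727,71.0694 29.3687,71.0694 29.3687,218.7897 6.8727,218.7897" fill="none" stroke="#008000"/>
  <polygon points="12.4518,139.6781 125.3938,139.6781 125.3938,255.2998 12.4518,255.2998" fill="none" stroke="#0000ff"/>
  <polygon points="184.2845,38.3991 181.2516,29.0648 173.3113,23.2958 163.4967,23.2958 155.5564,29.0648 152.5235,38.3991 155.5564,47.7334 163.4967,53.5024 173.3113,53.5024 181.2516,47.7334" fill="none" stroke="#008000"/>
</svg>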